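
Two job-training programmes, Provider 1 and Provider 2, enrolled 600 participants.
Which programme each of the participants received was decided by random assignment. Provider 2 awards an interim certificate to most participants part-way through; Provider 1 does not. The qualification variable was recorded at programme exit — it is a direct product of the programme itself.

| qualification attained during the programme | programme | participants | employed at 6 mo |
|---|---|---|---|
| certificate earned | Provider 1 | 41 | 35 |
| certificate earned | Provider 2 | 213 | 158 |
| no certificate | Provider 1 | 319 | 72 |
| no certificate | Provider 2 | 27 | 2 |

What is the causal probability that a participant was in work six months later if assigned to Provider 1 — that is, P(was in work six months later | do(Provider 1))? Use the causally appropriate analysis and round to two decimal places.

0.30

The distribution of qualification attained during the programme is itself part of what the programme does — it is an intermediate outcome. Holding it fixed would remove that part of the effect; the total effect is the pooled difference.
So P(outcome | do(Provider 1)) is just the pooled rate for Provider 1: 107/360 = 0.297.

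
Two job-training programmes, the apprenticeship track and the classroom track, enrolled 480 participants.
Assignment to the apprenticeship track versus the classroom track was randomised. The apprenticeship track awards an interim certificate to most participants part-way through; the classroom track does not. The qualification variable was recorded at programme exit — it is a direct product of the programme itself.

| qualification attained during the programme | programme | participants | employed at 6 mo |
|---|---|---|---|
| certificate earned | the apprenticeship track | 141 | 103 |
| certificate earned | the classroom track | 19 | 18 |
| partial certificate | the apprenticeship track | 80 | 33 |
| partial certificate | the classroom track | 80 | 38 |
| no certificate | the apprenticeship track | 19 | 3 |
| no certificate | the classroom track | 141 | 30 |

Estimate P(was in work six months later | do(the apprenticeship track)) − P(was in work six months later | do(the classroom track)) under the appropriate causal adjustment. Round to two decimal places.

The qualification attained during the programme-specific comparison favours the classroom track throughout, but the pooled figures favour the apprenticeship track. The question is whether to condition on qualification attained during the programme.
Qualification attained during the programme here is a post-treatment variable shaped by the programme; conditioning on it would introduce bias rather than remove it. The overall comparison is the causal one.
The causal difference is the pooled difference: 0.579 − 0.358 = +0.221.

+0.22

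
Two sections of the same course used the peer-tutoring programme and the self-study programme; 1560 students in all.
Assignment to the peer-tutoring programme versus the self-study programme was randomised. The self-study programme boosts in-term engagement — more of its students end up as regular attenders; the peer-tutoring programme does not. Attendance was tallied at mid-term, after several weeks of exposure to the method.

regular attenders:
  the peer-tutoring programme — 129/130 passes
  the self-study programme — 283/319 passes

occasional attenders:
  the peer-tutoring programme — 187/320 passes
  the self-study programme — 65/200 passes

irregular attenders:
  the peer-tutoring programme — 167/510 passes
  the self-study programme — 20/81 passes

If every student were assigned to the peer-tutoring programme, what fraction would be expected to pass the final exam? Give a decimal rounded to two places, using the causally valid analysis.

0.50

the peer-tutoring programme is higher inside every mid-term attendance stratum but the self-study programme is higher in aggregate. Whether to stratify depends on how mid-term attendance relates to the teaching method.
Mid-term attendance is recorded after the teaching method and is itself shifted by it — it sits on the causal path from teaching method to outcome. Conditioning on a mediator would strip out part of the effect we want; the pooled comparison gives the total causal effect.
So P(outcome | do(the peer-tutoring programme)) is just the pooled rate for the peer-tutoring programme: 483/960 = 0.503.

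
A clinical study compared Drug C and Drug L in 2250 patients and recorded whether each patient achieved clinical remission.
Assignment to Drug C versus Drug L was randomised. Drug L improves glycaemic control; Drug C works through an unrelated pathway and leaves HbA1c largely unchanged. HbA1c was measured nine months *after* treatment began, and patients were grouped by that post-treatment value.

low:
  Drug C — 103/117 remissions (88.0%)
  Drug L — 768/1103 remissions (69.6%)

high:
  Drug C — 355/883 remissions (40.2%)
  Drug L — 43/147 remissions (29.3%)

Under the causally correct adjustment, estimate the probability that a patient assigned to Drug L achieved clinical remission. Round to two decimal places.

HbA1c lies on the pathway drug → HbA1c → outcome, so adjusting for it blocks the indirect effect. For the total causal effect of drug, use the unadjusted pooled rates.
So P(outcome | do(Drug L)) is just the pooled rate for Drug L: 811/1250 = 0.649.

0.65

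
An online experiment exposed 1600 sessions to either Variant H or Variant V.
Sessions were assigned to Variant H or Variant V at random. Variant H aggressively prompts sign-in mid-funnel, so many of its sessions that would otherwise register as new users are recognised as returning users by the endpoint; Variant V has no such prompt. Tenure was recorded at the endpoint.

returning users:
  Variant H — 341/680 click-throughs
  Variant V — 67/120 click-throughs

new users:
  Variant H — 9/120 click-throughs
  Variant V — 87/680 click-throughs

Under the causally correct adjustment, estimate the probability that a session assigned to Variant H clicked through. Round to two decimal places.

Because the variant influences user tenure, user tenure is a post-treatment mediator, not a confounder. Stratifying on it would bias the estimate; the causal effect is the crude pooled difference.
So P(outcome | do(Variant H)) is just the pooled rate for Variant H: 350/800 = 0.438.

0.44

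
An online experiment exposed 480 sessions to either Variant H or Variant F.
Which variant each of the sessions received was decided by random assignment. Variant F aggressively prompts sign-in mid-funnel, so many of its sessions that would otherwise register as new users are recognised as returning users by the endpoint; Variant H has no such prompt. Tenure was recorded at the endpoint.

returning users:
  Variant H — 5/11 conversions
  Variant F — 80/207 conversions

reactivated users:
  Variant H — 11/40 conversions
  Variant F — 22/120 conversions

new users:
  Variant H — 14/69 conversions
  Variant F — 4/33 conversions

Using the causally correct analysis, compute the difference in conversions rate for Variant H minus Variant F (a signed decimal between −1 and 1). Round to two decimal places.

-0.04

Because the variant influences user tenure, user tenure is a post-treatment mediator, not a confounder. Stratifying on it would bias the estimate; the causal effect is the crude pooled difference.
The causal difference is the pooled difference: 0.250 − 0.294 = -0.044.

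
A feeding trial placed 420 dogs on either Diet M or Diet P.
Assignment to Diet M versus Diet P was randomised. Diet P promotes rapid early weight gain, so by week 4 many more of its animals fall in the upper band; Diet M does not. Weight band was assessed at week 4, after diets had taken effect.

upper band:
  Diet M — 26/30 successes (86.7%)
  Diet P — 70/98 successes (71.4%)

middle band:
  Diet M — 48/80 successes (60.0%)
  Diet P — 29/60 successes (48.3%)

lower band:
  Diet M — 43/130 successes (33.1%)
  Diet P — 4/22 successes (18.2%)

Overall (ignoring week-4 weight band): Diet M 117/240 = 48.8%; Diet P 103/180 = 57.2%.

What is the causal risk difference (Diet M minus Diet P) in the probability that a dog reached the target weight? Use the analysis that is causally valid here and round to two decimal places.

-0.08

The stratified and pooled comparisons disagree (Diet M wins within each week-4 weight band; Diet P wins overall), so the answer turns on the causal role of week-4 weight band.
Stratifying would compare diets among dogs the diets themselves sorted into week-4 weight band groups — a form of selection on an intermediate. The unconditioned pooled rates give the total causal effect.
The causal difference is the pooled difference: 0.487 − 0.572 = -0.085.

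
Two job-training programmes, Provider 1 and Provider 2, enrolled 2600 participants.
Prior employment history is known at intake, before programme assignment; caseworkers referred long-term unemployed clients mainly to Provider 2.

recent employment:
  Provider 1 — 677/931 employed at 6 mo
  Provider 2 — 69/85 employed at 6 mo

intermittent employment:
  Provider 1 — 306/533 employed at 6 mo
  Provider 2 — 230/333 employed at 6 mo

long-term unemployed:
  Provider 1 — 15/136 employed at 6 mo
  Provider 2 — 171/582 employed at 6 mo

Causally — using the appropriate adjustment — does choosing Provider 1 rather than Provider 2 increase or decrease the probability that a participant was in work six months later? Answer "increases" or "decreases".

The stratified and pooled comparisons disagree (Provider 2 wins within each prior employment history; Provider 1 wins overall), so the answer turns on the causal role of prior employment history.
Prior employment history differs across programmes for reasons unrelated to any effect of the programme itself, and it separately predicts the outcome — a classic confounder. We must compare within prior employment history levels.
Within each level — recent employment: 72.7% vs 81.2%; intermittent employment: 57.4% vs 69.1%; long-term unemployed: 11.0% vs 29.4% — Provider 2 is higher every time.

decreases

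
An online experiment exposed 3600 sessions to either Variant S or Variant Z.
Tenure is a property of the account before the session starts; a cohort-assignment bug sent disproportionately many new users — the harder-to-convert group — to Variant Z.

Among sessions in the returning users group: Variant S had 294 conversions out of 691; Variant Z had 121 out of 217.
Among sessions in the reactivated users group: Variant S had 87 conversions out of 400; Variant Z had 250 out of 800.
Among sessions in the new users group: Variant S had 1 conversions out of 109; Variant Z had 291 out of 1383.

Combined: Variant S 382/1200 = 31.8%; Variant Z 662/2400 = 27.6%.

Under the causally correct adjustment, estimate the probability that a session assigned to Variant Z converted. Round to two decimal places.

Variant Z is higher inside every user tenure stratum but Variant S is higher in aggregate. Whether to stratify depends on how user tenure relates to the variant.
Nothing the variant does changes user tenure; the imbalance is an allocation artefact. With user tenure also predicting the outcome, the pooled figure is confounded, and the within-stratum comparison is the causal one.
Standardising Variant Z to the population user tenure mix: 0.252·121/217 + 0.333·250/800 + 0.414·291/1383 = 0.332.

0.33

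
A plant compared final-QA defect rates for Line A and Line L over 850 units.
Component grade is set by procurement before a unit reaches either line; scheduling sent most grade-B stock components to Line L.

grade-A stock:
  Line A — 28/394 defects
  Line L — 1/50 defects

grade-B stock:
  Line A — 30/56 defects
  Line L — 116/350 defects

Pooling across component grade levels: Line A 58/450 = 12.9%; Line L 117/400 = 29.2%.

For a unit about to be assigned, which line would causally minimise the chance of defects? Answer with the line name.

Component grade satisfies the back-door criterion: it is not a descendant of the line, and it blocks the spurious path from line to outcome. Adjusting for it (i.e., using the within-component grade rates) gives the causal effect.
Within each level — grade-A stock: 7.1% vs 2.0%; grade-B stock: 53.6% vs 33.1% — Line L is lower every time.

Line L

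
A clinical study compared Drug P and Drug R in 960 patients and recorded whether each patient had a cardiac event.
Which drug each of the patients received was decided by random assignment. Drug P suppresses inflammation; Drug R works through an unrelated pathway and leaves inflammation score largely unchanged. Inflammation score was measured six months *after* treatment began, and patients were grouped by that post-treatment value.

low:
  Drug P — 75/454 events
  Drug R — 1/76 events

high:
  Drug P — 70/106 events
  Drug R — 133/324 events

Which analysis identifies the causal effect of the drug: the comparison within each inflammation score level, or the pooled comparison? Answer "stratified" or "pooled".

pooled

Because the drug influences inflammation score, inflammation score is a post-treatment mediator, not a confounder. Stratifying on it would bias the estimate; the causal effect is the crude pooled difference.
Pooled: Drug P 25.9% vs Drug R 33.5%; Drug P is lower overall.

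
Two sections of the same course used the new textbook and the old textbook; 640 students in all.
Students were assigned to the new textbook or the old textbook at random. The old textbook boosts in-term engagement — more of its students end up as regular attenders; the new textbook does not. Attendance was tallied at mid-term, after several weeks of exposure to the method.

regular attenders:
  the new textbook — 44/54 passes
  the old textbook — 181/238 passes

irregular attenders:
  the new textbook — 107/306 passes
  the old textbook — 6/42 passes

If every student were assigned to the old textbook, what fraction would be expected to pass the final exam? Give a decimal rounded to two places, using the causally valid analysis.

0.67

The stratified and pooled comparisons disagree (the new textbook wins within each mid-term attendance; the old textbook wins overall), so the answer turns on the causal role of mid-term attendance.
Because the teaching method influences mid-term attendance, mid-term attendance is a post-treatment mediator, not a confounder. Stratifying on it would bias the estimate; the causal effect is the crude pooled difference.
So P(outcome | do(the old textbook)) is just the pooled rate for the old textbook: 187/280 = 0.668.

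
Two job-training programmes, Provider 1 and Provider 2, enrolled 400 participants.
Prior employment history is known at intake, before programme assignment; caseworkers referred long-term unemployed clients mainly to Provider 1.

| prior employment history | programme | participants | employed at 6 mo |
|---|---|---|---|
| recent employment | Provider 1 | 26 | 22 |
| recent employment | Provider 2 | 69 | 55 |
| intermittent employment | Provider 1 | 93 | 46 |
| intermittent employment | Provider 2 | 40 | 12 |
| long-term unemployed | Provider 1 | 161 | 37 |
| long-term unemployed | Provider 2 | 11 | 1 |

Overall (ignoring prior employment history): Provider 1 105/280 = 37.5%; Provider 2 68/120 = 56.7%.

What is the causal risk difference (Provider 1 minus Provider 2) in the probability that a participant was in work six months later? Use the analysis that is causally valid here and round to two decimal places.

+0.14

The imbalance in prior employment history arose from how participants were allocated, not from anything the programme did; and prior employment history independently affects the outcome. The pooled gap is confounded — condition on prior employment history.
Adjusting over the population distribution of prior employment history: 0.237·(0.846−0.797) + 0.333·(0.495−0.300) + 0.430·(0.230−0.091) = +0.136.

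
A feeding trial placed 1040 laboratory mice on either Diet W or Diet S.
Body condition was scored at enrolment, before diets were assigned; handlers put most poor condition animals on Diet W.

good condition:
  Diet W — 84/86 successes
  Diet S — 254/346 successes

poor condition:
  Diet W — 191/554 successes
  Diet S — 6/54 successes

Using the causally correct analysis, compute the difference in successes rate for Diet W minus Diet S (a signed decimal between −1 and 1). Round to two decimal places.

+0.24

Starting body condition is set before the diet has any effect — it is not caused by the diet — and it independently drives the outcome. That makes it a confounder, so the causal comparison is within starting body condition levels.
Adjusting over the population distribution of starting body condition: 0.415·(0.977−0.734) + 0.585·(0.345−0.111) = +0.237.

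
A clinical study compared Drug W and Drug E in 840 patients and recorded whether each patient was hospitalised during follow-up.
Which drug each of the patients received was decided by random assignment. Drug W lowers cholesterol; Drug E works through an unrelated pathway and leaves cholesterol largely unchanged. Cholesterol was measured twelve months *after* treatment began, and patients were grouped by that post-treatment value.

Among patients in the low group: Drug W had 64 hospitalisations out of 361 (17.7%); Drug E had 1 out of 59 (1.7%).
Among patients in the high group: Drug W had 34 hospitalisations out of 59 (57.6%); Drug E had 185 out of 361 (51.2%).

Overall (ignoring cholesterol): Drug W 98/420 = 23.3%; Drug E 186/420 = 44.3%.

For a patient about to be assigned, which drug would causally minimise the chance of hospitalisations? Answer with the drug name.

Within every cholesterol level Drug E has the lower rate, yet pooled Drug W does — Simpson's reversal.
The distribution of cholesterol is itself part of what the drug does — it is an intermediate outcome. Holding it fixed would remove that part of the effect; the total effect is the pooled difference.
Pooled: Drug W 23.3% vs Drug E 44.3%; Drug W is lower overall.

Drug W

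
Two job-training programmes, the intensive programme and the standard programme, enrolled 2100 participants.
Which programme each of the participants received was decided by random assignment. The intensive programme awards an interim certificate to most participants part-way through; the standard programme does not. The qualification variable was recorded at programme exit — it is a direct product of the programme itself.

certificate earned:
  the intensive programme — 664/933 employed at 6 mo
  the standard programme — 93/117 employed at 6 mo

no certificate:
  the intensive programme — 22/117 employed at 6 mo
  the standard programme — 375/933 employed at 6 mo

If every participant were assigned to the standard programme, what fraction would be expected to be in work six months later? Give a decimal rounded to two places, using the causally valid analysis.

0.45

Stratifying would compare programmes among participants the programmes themselves sorted into qualification attained during the programme groups — a form of selection on an intermediate. The unconditioned pooled rates give the total causal effect.
So P(outcome | do(the standard programme)) is just the pooled rate for the standard programme: 468/1050 = 0.446.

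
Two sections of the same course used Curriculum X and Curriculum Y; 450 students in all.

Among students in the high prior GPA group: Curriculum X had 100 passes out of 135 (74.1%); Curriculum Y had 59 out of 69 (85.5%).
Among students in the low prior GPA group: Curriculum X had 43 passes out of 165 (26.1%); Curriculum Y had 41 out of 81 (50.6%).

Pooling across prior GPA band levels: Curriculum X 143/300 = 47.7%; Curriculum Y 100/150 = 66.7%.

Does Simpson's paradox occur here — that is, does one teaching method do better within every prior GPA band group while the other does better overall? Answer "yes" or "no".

Within each prior GPA band level (high prior GPA 74.1% vs 85.5%; low prior GPA 26.1% vs 50.6%), Curriculum Y has the higher rate every time. Pooled: 47.7% vs 66.7% — Curriculum Y has the higher rate overall. They agree.

no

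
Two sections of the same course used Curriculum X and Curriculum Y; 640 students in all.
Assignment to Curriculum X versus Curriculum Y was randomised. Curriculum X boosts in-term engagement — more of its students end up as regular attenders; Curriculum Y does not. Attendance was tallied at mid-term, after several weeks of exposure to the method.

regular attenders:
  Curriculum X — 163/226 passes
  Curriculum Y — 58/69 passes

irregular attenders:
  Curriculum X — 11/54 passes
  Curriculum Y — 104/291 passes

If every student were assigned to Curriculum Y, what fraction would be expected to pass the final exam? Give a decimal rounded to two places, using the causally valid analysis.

Stratifying would compare teaching methods among students the teaching methods themselves sorted into mid-term attendance groups — a form of selection on an intermediate. The unconditioned pooled rates give the total causal effect.
So P(outcome | do(Curriculum Y)) is just the pooled rate for Curriculum Y: 162/360 = 0.450.

0.45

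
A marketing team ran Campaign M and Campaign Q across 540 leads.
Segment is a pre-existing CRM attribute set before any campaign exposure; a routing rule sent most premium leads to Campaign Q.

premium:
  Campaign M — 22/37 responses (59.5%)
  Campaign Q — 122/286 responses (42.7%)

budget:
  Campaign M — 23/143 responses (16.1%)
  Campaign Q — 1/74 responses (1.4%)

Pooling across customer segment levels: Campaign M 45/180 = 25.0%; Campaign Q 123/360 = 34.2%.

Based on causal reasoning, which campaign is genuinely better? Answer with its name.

Since customer segment is a pre-existing factor (not a product of the campaign) and it affects the outcome on its own, it is a confounder. The stratified rates, not the pooled rate, identify the causal effect.
Within each level — premium: 59.5% vs 42.7%; budget: 16.1% vs 1.4% — Campaign M is higher every time.

Campaign M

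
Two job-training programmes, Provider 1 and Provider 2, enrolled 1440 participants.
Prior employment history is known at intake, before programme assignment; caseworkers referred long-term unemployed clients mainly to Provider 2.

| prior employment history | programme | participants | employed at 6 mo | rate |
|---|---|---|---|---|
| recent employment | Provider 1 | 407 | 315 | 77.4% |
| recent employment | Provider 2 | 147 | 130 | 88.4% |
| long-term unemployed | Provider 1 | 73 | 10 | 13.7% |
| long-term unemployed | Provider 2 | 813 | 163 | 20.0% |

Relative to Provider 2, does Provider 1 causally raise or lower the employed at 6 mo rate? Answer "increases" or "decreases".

Prior employment history satisfies the back-door criterion: it is not a descendant of the programme, and it blocks the spurious path from programme to outcome. Adjusting for it (i.e., using the within-prior employment history rates) gives the causal effect.
Within each level — recent employment: 77.4% vs 88.4%; long-term unemployed: 13.7% vs 20.0% — Provider 2 is higher every time.

decreases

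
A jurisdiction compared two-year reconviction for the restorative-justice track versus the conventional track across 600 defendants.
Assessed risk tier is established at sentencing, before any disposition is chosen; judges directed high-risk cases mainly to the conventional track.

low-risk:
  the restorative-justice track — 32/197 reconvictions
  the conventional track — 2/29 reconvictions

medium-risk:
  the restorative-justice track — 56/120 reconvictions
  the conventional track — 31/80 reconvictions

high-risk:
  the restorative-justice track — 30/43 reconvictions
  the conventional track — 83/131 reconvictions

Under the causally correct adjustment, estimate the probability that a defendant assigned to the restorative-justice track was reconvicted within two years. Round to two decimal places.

0.42

Since assessed risk tier is a pre-existing factor (not a product of the disposition) and it affects the outcome on its own, it is a confounder. The stratified rates, not the pooled rate, identify the causal effect.
Standardising the restorative-justice track to the population assessed risk tier mix: 0.377·32/197 + 0.333·56/120 + 0.290·30/43 = 0.419.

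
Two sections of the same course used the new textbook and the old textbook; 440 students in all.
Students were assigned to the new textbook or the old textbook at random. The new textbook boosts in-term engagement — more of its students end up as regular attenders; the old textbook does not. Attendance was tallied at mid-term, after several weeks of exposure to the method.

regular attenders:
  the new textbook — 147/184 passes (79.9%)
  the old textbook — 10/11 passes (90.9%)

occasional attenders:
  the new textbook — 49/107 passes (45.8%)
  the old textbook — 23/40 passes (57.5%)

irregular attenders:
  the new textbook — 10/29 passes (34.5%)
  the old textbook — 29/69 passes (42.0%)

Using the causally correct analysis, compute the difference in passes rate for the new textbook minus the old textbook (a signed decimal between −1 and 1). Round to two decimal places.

+0.13

Because the teaching method influences mid-term attendance, mid-term attendance is a post-treatment mediator, not a confounder. Stratifying on it would bias the estimate; the causal effect is the crude pooled difference.
The causal difference is the pooled difference: 0.644 − 0.517 = +0.127.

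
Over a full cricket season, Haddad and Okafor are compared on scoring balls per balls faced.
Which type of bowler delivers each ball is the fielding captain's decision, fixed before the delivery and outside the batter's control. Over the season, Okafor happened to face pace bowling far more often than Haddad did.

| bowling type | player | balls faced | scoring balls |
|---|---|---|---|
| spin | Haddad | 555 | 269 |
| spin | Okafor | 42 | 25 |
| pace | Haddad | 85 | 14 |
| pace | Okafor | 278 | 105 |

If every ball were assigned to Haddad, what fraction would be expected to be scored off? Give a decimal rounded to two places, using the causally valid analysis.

Within every bowling type level Okafor has the higher rate, yet pooled Haddad does — Simpson's reversal.
Bowling type differs across players for reasons unrelated to any effect of the player itself, and it separately predicts the outcome — a classic confounder. We must compare within bowling type levels.
Standardising Haddad to the population bowling type mix: 0.622·269/555 + 0.378·14/85 = 0.364.

0.36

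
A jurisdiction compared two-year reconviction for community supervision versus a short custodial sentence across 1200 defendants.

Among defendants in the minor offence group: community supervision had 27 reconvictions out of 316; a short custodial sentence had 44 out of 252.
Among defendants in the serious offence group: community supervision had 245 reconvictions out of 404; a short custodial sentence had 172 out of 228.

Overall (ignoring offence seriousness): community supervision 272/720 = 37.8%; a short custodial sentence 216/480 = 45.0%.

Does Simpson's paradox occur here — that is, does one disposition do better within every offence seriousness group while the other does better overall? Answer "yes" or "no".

Within each offence seriousness level (minor offence 8.5% vs 17.5%; serious offence 60.6% vs 75.4%), community supervision has the lower rate every time. Pooled: 37.8% vs 45.0% — community supervision has the lower rate overall. They agree.

no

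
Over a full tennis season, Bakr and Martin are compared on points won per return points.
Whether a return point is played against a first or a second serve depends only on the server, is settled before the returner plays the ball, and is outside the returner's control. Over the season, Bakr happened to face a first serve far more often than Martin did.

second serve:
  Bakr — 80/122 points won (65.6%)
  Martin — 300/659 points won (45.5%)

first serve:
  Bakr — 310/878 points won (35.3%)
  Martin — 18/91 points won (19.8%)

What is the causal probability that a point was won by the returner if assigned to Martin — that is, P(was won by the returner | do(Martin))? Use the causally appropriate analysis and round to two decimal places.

0.31

Nothing the player does changes serve type; the imbalance is an allocation artefact. With serve type also predicting the outcome, the pooled figure is confounded, and the within-stratum comparison is the causal one.
Standardising Martin to the population serve type mix: 0.446·300/659 + 0.554·18/91 = 0.313.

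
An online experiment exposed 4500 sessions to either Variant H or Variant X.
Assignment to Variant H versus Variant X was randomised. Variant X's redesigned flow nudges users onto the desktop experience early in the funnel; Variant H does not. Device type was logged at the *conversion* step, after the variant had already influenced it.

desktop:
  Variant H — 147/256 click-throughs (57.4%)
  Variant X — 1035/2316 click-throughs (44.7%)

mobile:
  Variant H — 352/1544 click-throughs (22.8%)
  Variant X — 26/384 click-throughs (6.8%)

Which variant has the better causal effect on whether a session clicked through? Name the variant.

Variant X

The distribution of device type is itself part of what the variant does — it is an intermediate outcome. Holding it fixed would remove that part of the effect; the total effect is the pooled difference.
Pooled: Variant H 27.7% vs Variant X 39.3%; Variant X is higher overall.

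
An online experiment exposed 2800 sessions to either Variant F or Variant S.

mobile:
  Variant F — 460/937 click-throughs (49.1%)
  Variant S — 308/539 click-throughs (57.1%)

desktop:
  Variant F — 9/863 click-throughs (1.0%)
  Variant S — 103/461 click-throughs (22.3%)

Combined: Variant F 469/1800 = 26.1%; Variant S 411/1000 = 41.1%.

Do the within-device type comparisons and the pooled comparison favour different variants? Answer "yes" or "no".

Within each device type level (mobile 49.1% vs 57.1%; desktop 1.0% vs 22.3%), Variant S has the higher rate every time. Pooled: 26.1% vs 41.1% — Variant S has the higher rate overall. They agree.

no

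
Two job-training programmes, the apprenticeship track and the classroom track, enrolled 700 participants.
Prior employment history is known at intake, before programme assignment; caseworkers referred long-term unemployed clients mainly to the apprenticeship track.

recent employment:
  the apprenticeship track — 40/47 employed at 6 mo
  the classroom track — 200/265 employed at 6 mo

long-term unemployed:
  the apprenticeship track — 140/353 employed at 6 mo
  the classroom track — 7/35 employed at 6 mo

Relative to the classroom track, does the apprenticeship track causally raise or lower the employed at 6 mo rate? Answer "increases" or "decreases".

increases

Prior employment history satisfies the back-door criterion: it is not a descendant of the programme, and it blocks the spurious path from programme to outcome. Adjusting for it (i.e., using the within-prior employment history rates) gives the causal effect.
Within each level — recent employment: 85.1% vs 75.5%; long-term unemployed: 39.7% vs 20.0% — the apprenticeship track is higher every time.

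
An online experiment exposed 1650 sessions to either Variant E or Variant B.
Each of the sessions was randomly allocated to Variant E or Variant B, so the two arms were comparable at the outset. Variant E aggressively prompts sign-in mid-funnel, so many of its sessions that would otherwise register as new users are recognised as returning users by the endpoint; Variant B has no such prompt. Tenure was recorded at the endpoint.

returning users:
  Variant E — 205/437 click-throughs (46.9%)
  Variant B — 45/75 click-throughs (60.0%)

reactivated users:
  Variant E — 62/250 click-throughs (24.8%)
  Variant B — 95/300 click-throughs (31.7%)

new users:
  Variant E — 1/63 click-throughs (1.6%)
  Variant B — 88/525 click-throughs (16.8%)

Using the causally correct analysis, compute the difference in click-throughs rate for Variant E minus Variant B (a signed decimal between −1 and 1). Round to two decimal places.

The stratified and pooled comparisons disagree (Variant B wins within each user tenure; Variant E wins overall), so the answer turns on the causal role of user tenure.
Because the variant influences user tenure, user tenure is a post-treatment mediator, not a confounder. Stratifying on it would bias the estimate; the causal effect is the crude pooled difference.
The causal difference is the pooled difference: 0.357 − 0.253 = +0.104.

+0.10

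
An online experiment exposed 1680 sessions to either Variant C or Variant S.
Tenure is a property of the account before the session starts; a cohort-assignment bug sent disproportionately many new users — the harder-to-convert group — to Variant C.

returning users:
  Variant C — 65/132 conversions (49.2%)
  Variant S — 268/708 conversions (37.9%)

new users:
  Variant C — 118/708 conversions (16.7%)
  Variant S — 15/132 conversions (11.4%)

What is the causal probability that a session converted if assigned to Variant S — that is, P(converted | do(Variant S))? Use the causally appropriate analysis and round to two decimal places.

Within every user tenure level Variant C has the higher rate, yet pooled Variant S does — Simpson's reversal.
User tenure differs across variants for reasons unrelated to any effect of the variant itself, and it separately predicts the outcome — a classic confounder. We must compare within user tenure levels.
Standardising Variant S to the population user tenure mix: 0.500·268/708 + 0.500·15/132 = 0.246.

0.25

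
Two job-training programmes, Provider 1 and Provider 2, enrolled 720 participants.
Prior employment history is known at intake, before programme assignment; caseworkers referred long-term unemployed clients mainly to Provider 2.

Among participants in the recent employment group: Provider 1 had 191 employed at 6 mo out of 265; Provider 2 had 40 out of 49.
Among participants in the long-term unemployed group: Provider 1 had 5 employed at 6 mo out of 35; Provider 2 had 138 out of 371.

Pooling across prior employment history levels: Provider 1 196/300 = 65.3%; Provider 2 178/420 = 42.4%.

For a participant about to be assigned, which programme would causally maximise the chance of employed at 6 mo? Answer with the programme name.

Provider 2 is higher inside every prior employment history stratum but Provider 1 is higher in aggregate. Whether to stratify depends on how prior employment history relates to the programme.
Here prior employment history is a common cause — it drives both which programme a case falls under and the outcome. The crude comparison mixes populations; the stratum-specific rates are the causally relevant ones.
Within each level — recent employment: 72.1% vs 81.6%; long-term unemployed: 14.3% vs 37.2% — Provider 2 is higher every time.

Provider 2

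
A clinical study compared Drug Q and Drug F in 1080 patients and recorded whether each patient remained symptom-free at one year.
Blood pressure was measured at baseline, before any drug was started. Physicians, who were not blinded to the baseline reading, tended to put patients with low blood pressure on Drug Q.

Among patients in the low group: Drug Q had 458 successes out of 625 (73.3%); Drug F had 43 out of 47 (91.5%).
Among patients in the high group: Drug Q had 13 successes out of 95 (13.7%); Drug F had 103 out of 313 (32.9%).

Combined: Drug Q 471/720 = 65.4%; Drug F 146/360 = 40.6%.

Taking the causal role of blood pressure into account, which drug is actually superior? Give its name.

Drug F

Here blood pressure is a common cause — it drives both which drug a case falls under and the outcome. The crude comparison mixes populations; the stratum-specific rates are the causally relevant ones.
Within each level — low: 73.3% vs 91.5%; high: 13.7% vs 32.9% — Drug F is higher every time.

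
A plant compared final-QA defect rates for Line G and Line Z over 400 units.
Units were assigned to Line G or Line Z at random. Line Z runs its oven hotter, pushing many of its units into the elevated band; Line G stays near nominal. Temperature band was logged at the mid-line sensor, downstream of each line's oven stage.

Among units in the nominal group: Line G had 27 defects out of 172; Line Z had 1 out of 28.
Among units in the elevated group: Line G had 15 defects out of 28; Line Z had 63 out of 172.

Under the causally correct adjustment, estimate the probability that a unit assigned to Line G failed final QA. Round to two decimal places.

0.21

Stratifying would compare lines among units the lines themselves sorted into in-process temperature band groups — a form of selection on an intermediate. The unconditioned pooled rates give the total causal effect.
So P(outcome | do(Line G)) is just the pooled rate for Line G: 42/200 = 0.210.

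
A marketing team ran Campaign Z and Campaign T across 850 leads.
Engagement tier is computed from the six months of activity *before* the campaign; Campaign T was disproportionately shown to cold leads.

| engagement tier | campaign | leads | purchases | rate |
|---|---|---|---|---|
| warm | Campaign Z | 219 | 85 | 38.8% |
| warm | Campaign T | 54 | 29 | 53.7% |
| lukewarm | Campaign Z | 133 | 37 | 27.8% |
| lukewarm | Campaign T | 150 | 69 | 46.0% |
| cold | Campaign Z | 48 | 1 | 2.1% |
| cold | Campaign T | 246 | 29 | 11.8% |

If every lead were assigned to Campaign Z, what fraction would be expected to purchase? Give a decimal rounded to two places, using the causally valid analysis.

The engagement tier-specific comparison favours Campaign T throughout, but the pooled figures favour Campaign Z. The question is whether to condition on engagement tier.
The imbalance in engagement tier arose from how leads were allocated, not from anything the campaign did; and engagement tier independently affects the outcome. The pooled gap is confounded — condition on engagement tier.
Standardising Campaign Z to the population engagement tier mix: 0.321·85/219 + 0.333·37/133 + 0.346·1/48 = 0.224.

0.22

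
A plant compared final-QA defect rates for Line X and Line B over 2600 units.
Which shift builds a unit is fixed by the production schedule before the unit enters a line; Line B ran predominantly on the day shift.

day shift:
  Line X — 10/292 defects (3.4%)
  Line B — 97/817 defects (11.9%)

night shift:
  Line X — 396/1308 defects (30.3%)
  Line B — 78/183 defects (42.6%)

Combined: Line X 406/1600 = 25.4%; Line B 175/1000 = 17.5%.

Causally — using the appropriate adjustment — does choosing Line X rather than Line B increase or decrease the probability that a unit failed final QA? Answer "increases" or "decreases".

decreases

The stratified and pooled comparisons disagree (Line X wins within each shift; Line B wins overall), so the answer turns on the causal role of shift.
Shift is set before the line has any effect — it is not caused by the line — and it independently drives the outcome. That makes it a confounder, so the causal comparison is within shift levels.
Within each level — day shift: 3.4% vs 11.9%; night shift: 30.3% vs 42.6% — Line X is lower every time.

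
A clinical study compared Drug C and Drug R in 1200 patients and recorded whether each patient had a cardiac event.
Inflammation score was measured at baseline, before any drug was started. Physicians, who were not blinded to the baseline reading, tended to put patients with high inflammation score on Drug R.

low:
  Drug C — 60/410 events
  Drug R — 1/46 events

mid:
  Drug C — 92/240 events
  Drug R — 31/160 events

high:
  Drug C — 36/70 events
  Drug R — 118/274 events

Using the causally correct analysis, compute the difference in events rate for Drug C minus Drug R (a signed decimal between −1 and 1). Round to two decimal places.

Inflammation score satisfies the back-door criterion: it is not a descendant of the drug, and it blocks the spurious path from drug to outcome. Adjusting for it (i.e., using the within-inflammation score rates) gives the causal effect.
Adjusting over the population distribution of inflammation score: 0.380·(0.146−0.022) + 0.333·(0.383−0.194) + 0.287·(0.514−0.431) = +0.135.

+0.13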